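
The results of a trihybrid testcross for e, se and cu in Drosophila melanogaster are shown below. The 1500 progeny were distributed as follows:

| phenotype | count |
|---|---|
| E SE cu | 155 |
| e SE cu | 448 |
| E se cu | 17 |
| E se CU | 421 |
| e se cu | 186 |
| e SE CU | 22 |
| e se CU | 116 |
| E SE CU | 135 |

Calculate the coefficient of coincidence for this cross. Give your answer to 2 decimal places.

The two most frequent reciprocal classes, e SE cu and E se CU, are the parental types, so the F1 was e SE cu / E se CU.
The two rarest classes, e SE CU and E se cu, are the double crossovers. Comparing them with the parentals, only the cu allele has switched, so cu is the middle locus and the order is e – cu – se.
e–cu: (271 + 39)/1500 = 0.2067; cu–se: (321 + 39)/1500 = 0.2400.
Expected DCO frequency = 0.2067 × 0.2400 ≈ 0.04961; observed = 39/1500 ≈ 0.02600.
Coefficient of coincidence = 0.02600/0.04961 ≈ 0.52.

0.52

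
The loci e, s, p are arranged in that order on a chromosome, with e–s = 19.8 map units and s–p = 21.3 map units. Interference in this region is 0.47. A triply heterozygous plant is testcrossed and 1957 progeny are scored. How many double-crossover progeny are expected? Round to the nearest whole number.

44

Map distances give recombination frequencies of 0.198 and 0.213 for the two intervals.
With interference 0.47 (so coincidence = 0.53), expected double-crossover frequency = 0.198 × 0.213 × 0.53 = 0.02235.
Expected number = 0.02235 × 1957 = 43.74 ≈ 44.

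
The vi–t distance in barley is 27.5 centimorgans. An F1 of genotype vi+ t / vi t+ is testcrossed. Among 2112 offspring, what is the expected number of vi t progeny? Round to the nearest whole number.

290

A map distance of 27.5 centimorgans corresponds to a recombination frequency of 0.275.
The F1 is vi+ t / vi t+, so vi t is a recombinant gamete class with expected frequency r/2 = 0.275/2 = 0.1375.
Expected number = 0.1375 × 2112 = 290.40 ≈ 290.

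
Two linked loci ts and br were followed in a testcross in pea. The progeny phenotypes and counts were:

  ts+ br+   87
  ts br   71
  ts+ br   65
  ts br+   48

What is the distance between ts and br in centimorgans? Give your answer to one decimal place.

41.7 centimorgans

The two most frequent classes, ts+ br+ (87) and ts br (71), are the parental types, so the F1 was ts+ br+ / ts br.
The recombinant classes are ts+ br and ts br+: 65 + 48 = 113.
Recombination frequency = 113/271 = 0.4170 ≈ 41.7%, i.e. 41.7 centimorgans.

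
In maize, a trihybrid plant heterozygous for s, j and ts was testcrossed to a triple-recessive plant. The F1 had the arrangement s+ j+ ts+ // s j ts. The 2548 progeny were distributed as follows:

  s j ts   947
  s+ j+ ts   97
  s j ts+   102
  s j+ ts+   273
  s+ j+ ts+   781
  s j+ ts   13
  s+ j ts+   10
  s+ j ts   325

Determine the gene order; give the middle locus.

The two rarest classes, s+ j ts+ and s j+ ts, are the double crossovers. Comparing them with the parentals, only the j allele has switched, so j is the middle locus and the order is s – j – ts.

j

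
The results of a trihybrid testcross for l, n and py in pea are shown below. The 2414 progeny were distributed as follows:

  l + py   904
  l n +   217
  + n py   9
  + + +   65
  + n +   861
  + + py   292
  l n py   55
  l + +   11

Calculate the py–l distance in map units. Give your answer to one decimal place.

21.9 map units

The two most frequent reciprocal classes, l + py and + n +, are the parental types, so the F1 was l + py / + n +.
The two rarest classes, l + + and + n py, are the double crossovers. Comparing them with the parentals, only the py allele has switched, so py is the middle locus and the order is n – py – l.
Crossovers in the py–l interval produce the single-crossover classes + + py and l n + (292 + 217 = 509) plus the double crossovers (20).
RF(py–l) = (509 + 20) / 2414 = 529/2414 = 0.2191 → 21.9 map units.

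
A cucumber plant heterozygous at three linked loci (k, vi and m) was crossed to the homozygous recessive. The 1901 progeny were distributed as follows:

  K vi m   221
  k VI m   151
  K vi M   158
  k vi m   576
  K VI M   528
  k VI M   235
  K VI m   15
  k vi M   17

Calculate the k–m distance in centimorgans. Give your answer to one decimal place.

The two most frequent reciprocal classes, K VI M and k vi m, are the parental types, so the F1 was K VI M / k vi m.
The two rarest classes, K VI m and k vi M, are the double crossovers. Comparing them with the parentals, only the m allele has switched, so m is the middle locus and the order is vi – m – k.
Crossovers in the m–k interval produce the single-crossover classes k VI M and K vi m (235 + 221 = 456) plus the double crossovers (32).
RF(m–k) = (456 + 32) / 1901 = 488/1901 = 0.2567 → 25.7 centimorgans.

25.7 centimorgans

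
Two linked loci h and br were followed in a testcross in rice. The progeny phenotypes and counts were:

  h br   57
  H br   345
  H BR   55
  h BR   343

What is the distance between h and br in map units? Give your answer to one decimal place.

14.0 map units

The two most frequent classes, H br (345) and h BR (343), are the parental types, so the F1 was H br / h BR.
The recombinant classes are H BR and h br: 55 + 57 = 112.
Recombination frequency = 112/800 = 0.1400 ≈ 14.0%, i.e. 14.0 map units.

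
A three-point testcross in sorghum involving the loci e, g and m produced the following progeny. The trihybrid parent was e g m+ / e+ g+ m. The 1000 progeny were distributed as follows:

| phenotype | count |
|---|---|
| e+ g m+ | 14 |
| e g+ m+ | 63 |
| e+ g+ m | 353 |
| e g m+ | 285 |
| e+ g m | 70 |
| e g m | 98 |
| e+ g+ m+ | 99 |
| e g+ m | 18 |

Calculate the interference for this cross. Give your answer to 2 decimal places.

0.15

The two rarest classes, e+ g m+ and e g+ m, are the double crossovers. Comparing them with the parentals, only the e allele has switched, so e is the middle locus and the order is m – e – g.
m–e: (197 + 32)/1000 = 0.2290; e–g: (133 + 32)/1000 = 0.1650.
Expected DCO frequency = 0.2290 × 0.1650 ≈ 0.03779; observed = 32/1000 ≈ 0.03200.
Coefficient of coincidence = 0.03200/0.03779 ≈ 0.85; interference = 1 − 0.85 = 0.15.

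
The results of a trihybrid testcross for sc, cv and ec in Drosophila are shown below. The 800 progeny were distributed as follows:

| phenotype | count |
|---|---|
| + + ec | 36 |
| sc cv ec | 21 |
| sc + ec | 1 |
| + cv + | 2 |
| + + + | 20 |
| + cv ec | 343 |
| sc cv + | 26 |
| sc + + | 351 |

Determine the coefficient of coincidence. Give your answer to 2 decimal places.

The two most frequent reciprocal classes, sc + + and + cv ec, are the parental types, so the F1 was sc + + / + cv ec.
The two rarest classes, sc + ec and + cv +, are the double crossovers. Comparing them with the parentals, only the ec allele has switched, so ec is the middle locus and the order is sc – ec – cv.
sc–ec: (41 + 3)/800 = 0.0550; ec–cv: (62 + 3)/800 = 0.0813.
Expected DCO frequency = 0.0550 × 0.0813 ≈ 0.00447; observed = 3/800 ≈ 0.00375.
Coefficient of coincidence = 0.00375/0.00447 ≈ 0.84.

0.84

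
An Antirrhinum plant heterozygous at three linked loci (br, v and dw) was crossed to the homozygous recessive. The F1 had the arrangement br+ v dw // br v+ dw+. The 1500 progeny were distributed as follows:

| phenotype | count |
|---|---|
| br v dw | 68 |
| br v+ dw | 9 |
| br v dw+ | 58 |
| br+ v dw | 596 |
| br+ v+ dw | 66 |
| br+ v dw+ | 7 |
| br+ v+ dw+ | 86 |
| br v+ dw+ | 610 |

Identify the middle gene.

dw

The two rarest classes, br+ v dw+ and br v+ dw, are the double crossovers. Comparing them with the parentals, only the dw allele has switched, so dw is the middle locus and the order is br – dw – v.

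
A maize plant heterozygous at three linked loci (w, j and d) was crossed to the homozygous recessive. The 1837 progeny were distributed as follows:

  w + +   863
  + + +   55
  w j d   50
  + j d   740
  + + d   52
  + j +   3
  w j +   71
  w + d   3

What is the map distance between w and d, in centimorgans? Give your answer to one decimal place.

The two most frequent reciprocal classes, + j d and w + +, are the parental types, so the F1 was + j d / w + +.
The two rarest classes, + j + and w + d, are the double crossovers. Comparing them with the parentals, only the d allele has switched, so d is the middle locus and the order is j – d – w.
Crossovers in the d–w interval produce the single-crossover classes w j d and + + + (50 + 55 = 105) plus the double crossovers (6).
RF(d–w) = (105 + 6) / 1837 = 111/1837 = 0.0604 → 6.0 centimorgans.

6.0 centimorgans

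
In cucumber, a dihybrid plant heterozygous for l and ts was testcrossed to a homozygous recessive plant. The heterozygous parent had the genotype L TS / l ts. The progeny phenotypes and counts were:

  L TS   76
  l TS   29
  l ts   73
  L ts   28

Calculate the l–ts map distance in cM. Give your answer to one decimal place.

The recombinant classes are L ts and l TS: 28 + 29 = 57.
Recombination frequency = 57/206 = 0.2767 ≈ 27.7%, i.e. 27.7 cM.

27.7 cM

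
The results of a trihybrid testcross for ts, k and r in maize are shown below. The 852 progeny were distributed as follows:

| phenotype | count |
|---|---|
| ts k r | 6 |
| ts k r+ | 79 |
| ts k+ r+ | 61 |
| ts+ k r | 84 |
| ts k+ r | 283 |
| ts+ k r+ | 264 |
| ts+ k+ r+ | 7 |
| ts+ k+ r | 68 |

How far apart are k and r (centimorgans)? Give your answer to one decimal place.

The two most frequent reciprocal classes, ts+ k r+ and ts k+ r, are the parental types, so the F1 was ts+ k r+ / ts k+ r.
The two rarest classes, ts+ k+ r+ and ts k r, are the double crossovers. Comparing them with the parentals, only the k allele has switched, so k is the middle locus and the order is r – k – ts.
Crossovers in the r–k interval produce the single-crossover classes ts+ k r and ts k+ r+ (84 + 61 = 145) plus the double crossovers (13).
RF(r–k) = (145 + 13) / 852 = 158/852 = 0.1854 → 18.5 centimorgans.

18.5 centimorgans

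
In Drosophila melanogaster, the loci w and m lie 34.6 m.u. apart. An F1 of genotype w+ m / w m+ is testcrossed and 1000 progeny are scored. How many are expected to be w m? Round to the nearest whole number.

A map distance of 34.6 m.u. corresponds to a recombination frequency of 0.346.
The F1 is w+ m / w m+, so w m is a recombinant gamete class with expected frequency r/2 = 0.346/2 = 0.1730.
Expected number = 0.1730 × 1000 = 173.00 ≈ 173.

173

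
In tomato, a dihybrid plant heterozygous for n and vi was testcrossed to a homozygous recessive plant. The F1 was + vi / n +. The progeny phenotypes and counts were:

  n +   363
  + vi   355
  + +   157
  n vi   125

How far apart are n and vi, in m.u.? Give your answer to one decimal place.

The recombinant classes are + + and n vi: 157 + 125 = 282.
Recombination frequency = 282/1000 = 0.2820 ≈ 28.2%, i.e. 28.2 m.u.

28.2 m.u.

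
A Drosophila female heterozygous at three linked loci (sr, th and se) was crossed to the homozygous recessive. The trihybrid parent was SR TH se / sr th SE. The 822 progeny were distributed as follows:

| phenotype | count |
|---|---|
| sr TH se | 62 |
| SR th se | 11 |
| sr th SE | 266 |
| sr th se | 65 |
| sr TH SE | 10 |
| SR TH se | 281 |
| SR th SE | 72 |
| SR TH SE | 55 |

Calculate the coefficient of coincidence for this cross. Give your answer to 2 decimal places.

0.79

The two rarest classes, SR th se and sr TH SE, are the double crossovers. Comparing them with the parentals, only the th allele has switched, so th is the middle locus and the order is sr – th – se.
sr–th: (134 + 21)/822 = 0.1886; th–se: (120 + 21)/822 = 0.1715.
Expected DCO frequency = 0.1886 × 0.1715 ≈ 0.03234; observed = 21/822 ≈ 0.02555.
Coefficient of coincidence = 0.02555/0.03234 ≈ 0.79.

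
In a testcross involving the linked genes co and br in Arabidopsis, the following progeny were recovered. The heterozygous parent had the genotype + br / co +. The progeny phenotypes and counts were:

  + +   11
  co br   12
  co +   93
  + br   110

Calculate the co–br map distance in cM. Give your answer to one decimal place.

10.2 cM

The recombinant classes are + + and co br: 11 + 12 = 23.
Recombination frequency = 23/226 = 0.1018 ≈ 10.2%, i.e. 10.2 cM.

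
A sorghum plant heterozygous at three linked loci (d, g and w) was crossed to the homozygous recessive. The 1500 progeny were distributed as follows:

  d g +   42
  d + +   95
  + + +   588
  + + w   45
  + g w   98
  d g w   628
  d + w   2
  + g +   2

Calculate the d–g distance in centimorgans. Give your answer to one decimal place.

The two most frequent reciprocal classes, d g w and + + +, are the parental types, so the F1 was d g w / + + +.
The two rarest classes, d + w and + g +, are the double crossovers. Comparing them with the parentals, only the g allele has switched, so g is the middle locus and the order is d – g – w.
Crossovers in the d–g interval produce the single-crossover classes + g w and d + + (98 + 95 = 193) plus the double crossovers (4).
RF(d–g) = (193 + 4) / 1500 = 197/1500 = 0.1313 → 13.1 centimorgans.

13.1 centimorgans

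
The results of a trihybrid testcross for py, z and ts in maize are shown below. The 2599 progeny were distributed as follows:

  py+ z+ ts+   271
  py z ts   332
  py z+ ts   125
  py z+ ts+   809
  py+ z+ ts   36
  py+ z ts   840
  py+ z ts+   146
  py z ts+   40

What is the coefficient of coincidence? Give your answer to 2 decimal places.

The two most frequent reciprocal classes, py z+ ts+ and py+ z ts, are the parental types, so the F1 was py z+ ts+ / py+ z ts.
The two rarest classes, py z ts+ and py+ z+ ts, are the double crossovers. Comparing them with the parentals, only the z allele has switched, so z is the middle locus and the order is py – z – ts.
py–z: (603 + 76)/2599 = 0.2613; z–ts: (271 + 76)/2599 = 0.1335.
Expected DCO frequency = 0.2613 × 0.1335 ≈ 0.03488; observed = 76/2599 ≈ 0.02924.
Coefficient of coincidence = 0.02924/0.03488 ≈ 0.84.

0.84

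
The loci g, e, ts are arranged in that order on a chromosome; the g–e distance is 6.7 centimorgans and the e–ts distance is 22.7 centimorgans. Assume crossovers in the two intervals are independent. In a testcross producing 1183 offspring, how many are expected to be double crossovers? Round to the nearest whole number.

Map distances give recombination frequencies of 0.067 and 0.227 for the two intervals.
With no interference, expected double-crossover frequency = 0.067 × 0.227 = 0.01521.
Expected number = 0.01521 × 1183 = 17.99 ≈ 18.

18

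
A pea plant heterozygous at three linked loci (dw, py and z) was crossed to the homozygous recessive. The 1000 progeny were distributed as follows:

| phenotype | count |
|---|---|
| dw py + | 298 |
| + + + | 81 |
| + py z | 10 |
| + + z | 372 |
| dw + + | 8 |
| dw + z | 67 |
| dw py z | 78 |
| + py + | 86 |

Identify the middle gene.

The two most frequent reciprocal classes, dw py + and + + z, are the parental types, so the F1 was dw py + / + + z.
The two rarest classes, dw + + and + py z, are the double crossovers. Comparing them with the parentals, only the py allele has switched, so py is the middle locus and the order is dw – py – z.

py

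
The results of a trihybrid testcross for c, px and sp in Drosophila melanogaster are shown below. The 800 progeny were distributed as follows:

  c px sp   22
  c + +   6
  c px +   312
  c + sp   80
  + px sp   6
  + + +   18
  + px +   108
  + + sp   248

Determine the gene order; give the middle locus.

The two most frequent reciprocal classes, + + sp and c px +, are the parental types, so the F1 was + + sp / c px +.
The two rarest classes, + px sp and c + +, are the double crossovers. Comparing them with the parentals, only the px allele has switched, so px is the middle locus and the order is sp – px – c.

px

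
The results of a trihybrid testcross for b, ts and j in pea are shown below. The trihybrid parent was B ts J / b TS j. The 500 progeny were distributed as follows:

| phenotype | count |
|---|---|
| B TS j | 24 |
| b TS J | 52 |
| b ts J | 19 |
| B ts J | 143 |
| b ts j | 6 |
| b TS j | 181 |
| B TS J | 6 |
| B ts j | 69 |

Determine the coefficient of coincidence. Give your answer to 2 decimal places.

0.82

The two rarest classes, B TS J and b ts j, are the double crossovers. Comparing them with the parentals, only the ts allele has switched, so ts is the middle locus and the order is j – ts – b.
j–ts: (121 + 12)/500 = 0.2660; ts–b: (43 + 12)/500 = 0.1100.
Expected DCO frequency = 0.2660 × 0.1100 ≈ 0.02926; observed = 12/500 ≈ 0.02400.
Coefficient of coincidence = 0.02400/0.02926 ≈ 0.82.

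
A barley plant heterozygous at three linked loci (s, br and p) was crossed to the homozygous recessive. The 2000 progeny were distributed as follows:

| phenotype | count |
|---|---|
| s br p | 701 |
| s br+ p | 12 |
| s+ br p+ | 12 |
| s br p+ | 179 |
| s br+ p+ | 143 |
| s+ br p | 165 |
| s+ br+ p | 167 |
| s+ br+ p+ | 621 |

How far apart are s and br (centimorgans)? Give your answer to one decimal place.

16.6 centimorgans

The two most frequent reciprocal classes, s+ br+ p+ and s br p, are the parental types, so the F1 was s+ br+ p+ / s br p.
The two rarest classes, s+ br p+ and s br+ p, are the double crossovers. Comparing them with the parentals, only the br allele has switched, so br is the middle locus and the order is p – br – s.
Crossovers in the br–s interval produce the single-crossover classes s br+ p+ and s+ br p (143 + 165 = 308) plus the double crossovers (24).
RF(br–s) = (308 + 24) / 2000 = 332/2000 = 0.1660 → 16.6 centimorgans.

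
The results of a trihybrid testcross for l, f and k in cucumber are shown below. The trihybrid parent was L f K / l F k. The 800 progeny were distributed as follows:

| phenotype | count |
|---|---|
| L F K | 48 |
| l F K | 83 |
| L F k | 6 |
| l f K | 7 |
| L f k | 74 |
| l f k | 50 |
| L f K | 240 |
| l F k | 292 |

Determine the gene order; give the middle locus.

The two rarest classes, l f K and L F k, are the double crossovers. Comparing them with the parentals, only the l allele has switched, so l is the middle locus and the order is k – l – f.

l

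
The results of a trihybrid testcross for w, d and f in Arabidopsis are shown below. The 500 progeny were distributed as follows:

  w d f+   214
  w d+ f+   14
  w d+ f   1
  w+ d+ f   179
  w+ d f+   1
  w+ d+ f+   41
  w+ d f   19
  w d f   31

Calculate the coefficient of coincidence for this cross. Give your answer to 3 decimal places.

0.386

The two most frequent reciprocal classes, w d f+ and w+ d+ f, are the parental types, so the F1 was w d f+ / w+ d+ f.
The two rarest classes, w+ d f+ and w d+ f, are the double crossovers. Comparing them with the parentals, only the w allele has switched, so w is the middle locus and the order is f – w – d.
f–w: (72 + 2)/500 = 0.1480; w–d: (33 + 2)/500 = 0.0700.
Expected DCO frequency = 0.1480 × 0.0700 ≈ 0.01036; observed = 2/500 ≈ 0.00400.
Coefficient of coincidence = 0.00400/0.01036 ≈ 0.386.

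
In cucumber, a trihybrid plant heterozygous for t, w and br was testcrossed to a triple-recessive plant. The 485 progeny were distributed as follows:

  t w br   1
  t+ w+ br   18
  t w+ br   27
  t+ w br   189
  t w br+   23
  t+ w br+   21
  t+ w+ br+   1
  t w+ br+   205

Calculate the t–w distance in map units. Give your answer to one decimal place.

The two most frequent reciprocal classes, t+ w br and t w+ br+, are the parental types, so the F1 was t+ w br / t w+ br+.
The two rarest classes, t w br and t+ w+ br+, are the double crossovers. Comparing them with the parentals, only the t allele has switched, so t is the middle locus and the order is w – t – br.
Crossovers in the w–t interval produce the single-crossover classes t+ w+ br and t w br+ (18 + 23 = 41) plus the double crossovers (2).
RF(w–t) = (41 + 2) / 485 = 43/485 = 0.0887 → 8.9 map units.

8.9 map units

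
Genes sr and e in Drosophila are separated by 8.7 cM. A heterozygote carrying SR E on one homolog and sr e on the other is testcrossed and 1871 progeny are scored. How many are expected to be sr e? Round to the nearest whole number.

A map distance of 8.7 cM corresponds to a recombination frequency of 0.087.
The F1 is SR E / sr e, so sr e is a parental gamete class with expected frequency (1 − r)/2 = 0.913/2 = 0.4565.
Expected number = 0.4565 × 1871 = 854.11 ≈ 854.

854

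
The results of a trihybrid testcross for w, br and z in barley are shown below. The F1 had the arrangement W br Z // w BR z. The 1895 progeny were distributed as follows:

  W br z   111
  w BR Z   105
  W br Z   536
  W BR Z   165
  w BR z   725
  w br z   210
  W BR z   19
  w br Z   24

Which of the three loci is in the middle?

w

The two rarest classes, w br Z and W BR z, are the double crossovers. Comparing them with the parentals, only the w allele has switched, so w is the middle locus and the order is br – w – z.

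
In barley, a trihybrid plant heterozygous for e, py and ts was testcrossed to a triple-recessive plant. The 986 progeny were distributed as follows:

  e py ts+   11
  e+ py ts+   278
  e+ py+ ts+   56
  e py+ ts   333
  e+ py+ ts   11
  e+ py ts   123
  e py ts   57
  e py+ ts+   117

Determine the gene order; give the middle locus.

e

The two most frequent reciprocal classes, e+ py ts+ and e py+ ts, are the parental types, so the F1 was e+ py ts+ / e py+ ts.
The two rarest classes, e py ts+ and e+ py+ ts, are the double crossovers. Comparing them with the parentals, only the e allele has switched, so e is the middle locus and the order is ts – e – py.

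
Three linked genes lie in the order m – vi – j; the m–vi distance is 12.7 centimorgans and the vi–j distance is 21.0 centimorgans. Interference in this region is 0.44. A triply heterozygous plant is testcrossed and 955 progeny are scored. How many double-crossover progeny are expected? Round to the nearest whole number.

Map distances give recombination frequencies of 0.127 and 0.210 for the two intervals.
With interference 0.44 (so coincidence = 0.56), expected double-crossover frequency = 0.127 × 0.210 × 0.56 = 0.01494.
Expected number = 0.01494 × 955 = 14.26 ≈ 14.

14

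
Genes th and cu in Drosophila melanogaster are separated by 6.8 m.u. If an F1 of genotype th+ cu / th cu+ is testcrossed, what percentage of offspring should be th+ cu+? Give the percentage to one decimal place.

3.4%

A map distance of 6.8 m.u. corresponds to a recombination frequency of 0.068.
The F1 is th+ cu / th cu+, so th+ cu+ is a recombinant gamete class with expected frequency r/2 = 0.068/2 = 0.0340.
That is 0.0340 = 3.4% of the progeny.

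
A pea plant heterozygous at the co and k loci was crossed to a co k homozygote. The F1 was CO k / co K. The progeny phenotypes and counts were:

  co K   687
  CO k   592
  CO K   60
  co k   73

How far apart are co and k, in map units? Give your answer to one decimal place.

The recombinant classes are CO K and co k: 60 + 73 = 133.
Recombination frequency = 133/1412 = 0.0942 ≈ 9.4%, i.e. 9.4 map units.

9.4 map units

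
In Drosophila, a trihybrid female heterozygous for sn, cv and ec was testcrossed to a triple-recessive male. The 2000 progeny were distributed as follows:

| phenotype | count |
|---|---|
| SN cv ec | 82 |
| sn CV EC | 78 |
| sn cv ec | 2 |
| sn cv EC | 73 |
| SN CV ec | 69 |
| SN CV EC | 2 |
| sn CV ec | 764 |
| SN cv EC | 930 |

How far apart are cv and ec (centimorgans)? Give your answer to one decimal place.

The two most frequent reciprocal classes, sn CV ec and SN cv EC, are the parental types, so the F1 was sn CV ec / SN cv EC.
The two rarest classes, sn cv ec and SN CV EC, are the double crossovers. Comparing them with the parentals, only the cv allele has switched, so cv is the middle locus and the order is sn – cv – ec.
Crossovers in the cv–ec interval produce the single-crossover classes sn CV EC and SN cv ec (78 + 82 = 160) plus the double crossovers (4).
RF(cv–ec) = (160 + 4) / 2000 = 164/2000 = 0.0820 → 8.2 centimorgans.

8.2 centimorgans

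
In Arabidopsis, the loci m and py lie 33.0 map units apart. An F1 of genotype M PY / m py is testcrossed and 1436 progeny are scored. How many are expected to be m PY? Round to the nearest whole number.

237

A map distance of 33.0 map units corresponds to a recombination frequency of 0.330.
The F1 is M PY / m py, so m PY is a recombinant gamete class with expected frequency r/2 = 0.330/2 = 0.1650.
Expected number = 0.1650 × 1436 = 236.94 ≈ 237.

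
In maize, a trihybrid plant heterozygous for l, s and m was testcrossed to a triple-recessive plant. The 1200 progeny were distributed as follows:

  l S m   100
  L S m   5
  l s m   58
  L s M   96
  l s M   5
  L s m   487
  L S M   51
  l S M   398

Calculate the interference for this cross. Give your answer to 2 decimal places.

0.51

The two most frequent reciprocal classes, l S M and L s m, are the parental types, so the F1 was l S M / L s m.
The two rarest classes, l s M and L S m, are the double crossovers. Comparing them with the parentals, only the s allele has switched, so s is the middle locus and the order is m – s – l.
m–s: (196 + 10)/1200 = 0.1717; s–l: (109 + 10)/1200 = 0.0992.
Expected DCO frequency = 0.1717 × 0.0992 ≈ 0.01703; observed = 10/1200 ≈ 0.00833.
Coefficient of coincidence = 0.00833/0.01703 ≈ 0.49; interference = 1 − 0.49 = 0.51.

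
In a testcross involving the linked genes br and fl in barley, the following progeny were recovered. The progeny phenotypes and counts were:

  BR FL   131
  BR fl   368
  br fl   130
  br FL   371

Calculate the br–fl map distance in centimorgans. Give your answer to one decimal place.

26.1 centimorgans

The two most frequent classes, BR fl (368) and br FL (371), are the parental types, so the F1 was BR fl / br FL.
The recombinant classes are BR FL and br fl: 131 + 130 = 261.
Recombination frequency = 261/1000 = 0.2610 ≈ 26.1%, i.e. 26.1 centimorgans.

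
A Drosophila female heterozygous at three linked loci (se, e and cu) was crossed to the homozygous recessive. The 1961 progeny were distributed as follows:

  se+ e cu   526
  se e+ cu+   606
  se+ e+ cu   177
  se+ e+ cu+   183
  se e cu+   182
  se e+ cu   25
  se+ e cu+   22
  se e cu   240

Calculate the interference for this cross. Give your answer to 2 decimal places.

The two most frequent reciprocal classes, se+ e cu and se e+ cu+, are the parental types, so the F1 was se+ e cu / se e+ cu+.
The two rarest classes, se+ e cu+ and se e+ cu, are the double crossovers. Comparing them with the parentals, only the cu allele has switched, so cu is the middle locus and the order is se – cu – e.
se–cu: (423 + 47)/1961 = 0.2397; cu–e: (359 + 47)/1961 = 0.2070.
Expected DCO frequency = 0.2397 × 0.2070 ≈ 0.04962; observed = 47/1961 ≈ 0.02397.
Coefficient of coincidence = 0.02397/0.04962 ≈ 0.48; interference = 1 − 0.48 = 0.52.

0.52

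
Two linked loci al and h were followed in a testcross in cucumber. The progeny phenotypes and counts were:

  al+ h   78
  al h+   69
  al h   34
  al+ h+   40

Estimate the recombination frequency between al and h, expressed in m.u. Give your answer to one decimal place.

33.5 m.u.

The two most frequent classes, al+ h (78) and al h+ (69), are the parental types, so the F1 was al+ h / al h+.
The recombinant classes are al+ h+ and al h: 40 + 34 = 74.
Recombination frequency = 74/221 = 0.3348 ≈ 33.5%, i.e. 33.5 m.u.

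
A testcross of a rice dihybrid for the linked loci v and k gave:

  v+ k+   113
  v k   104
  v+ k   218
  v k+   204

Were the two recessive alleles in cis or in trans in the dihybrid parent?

The two most frequent classes are v+ k (218) and v k+ (204); these are the parental (non-recombinant) types.
So the F1 carried v+ k on one chromosome and v k+ on the other — the recessive alleles are on opposite chromosomes (trans / repulsion).

trans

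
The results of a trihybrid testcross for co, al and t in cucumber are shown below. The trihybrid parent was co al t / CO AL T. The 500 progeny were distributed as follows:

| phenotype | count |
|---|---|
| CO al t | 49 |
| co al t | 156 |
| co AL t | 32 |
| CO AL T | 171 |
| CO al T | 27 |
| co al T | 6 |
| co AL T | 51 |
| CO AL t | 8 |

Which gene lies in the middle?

t

The two rarest classes, co al T and CO AL t, are the double crossovers. Comparing them with the parentals, only the t allele has switched, so t is the middle locus and the order is al – t – co.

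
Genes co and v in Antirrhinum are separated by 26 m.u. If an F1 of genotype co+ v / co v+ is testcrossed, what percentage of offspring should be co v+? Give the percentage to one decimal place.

A map distance of 26 m.u. corresponds to a recombination frequency of 0.260.
The F1 is co+ v / co v+, so co v+ is a parental gamete class with expected frequency (1 − r)/2 = 0.740/2 = 0.3700.
That is 0.3700 = 37.0% of the progeny.

37.0%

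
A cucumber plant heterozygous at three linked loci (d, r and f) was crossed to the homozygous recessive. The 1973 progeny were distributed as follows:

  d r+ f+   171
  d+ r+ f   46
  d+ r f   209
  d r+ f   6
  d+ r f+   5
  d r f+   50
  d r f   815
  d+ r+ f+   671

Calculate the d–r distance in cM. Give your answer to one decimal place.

19.8 cM

The two most frequent reciprocal classes, d r f and d+ r+ f+, are the parental types, so the F1 was d r f / d+ r+ f+.
The two rarest classes, d r+ f and d+ r f+, are the double crossovers. Comparing them with the parentals, only the r allele has switched, so r is the middle locus and the order is d – r – f.
Crossovers in the d–r interval produce the single-crossover classes d+ r f and d r+ f+ (209 + 171 = 380) plus the double crossovers (11).
RF(d–r) = (380 + 11) / 1973 = 391/1973 = 0.1982 → 19.8 cM.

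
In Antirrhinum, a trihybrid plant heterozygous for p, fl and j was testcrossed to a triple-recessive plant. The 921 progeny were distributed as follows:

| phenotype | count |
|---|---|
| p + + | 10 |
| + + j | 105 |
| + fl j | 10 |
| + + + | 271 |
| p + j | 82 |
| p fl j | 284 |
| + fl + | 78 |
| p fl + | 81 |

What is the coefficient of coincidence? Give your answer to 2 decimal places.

0.50

The two most frequent reciprocal classes, + + + and p fl j, are the parental types, so the F1 was + + + / p fl j.
The two rarest classes, p + + and + fl j, are the double crossovers. Comparing them with the parentals, only the p allele has switched, so p is the middle locus and the order is fl – p – j.
fl–p: (160 + 20)/921 = 0.1954; p–j: (186 + 20)/921 = 0.2237.
Expected DCO frequency = 0.1954 × 0.2237 ≈ 0.04371; observed = 20/921 ≈ 0.02172.
Coefficient of coincidence = 0.02172/0.04371 ≈ 0.50.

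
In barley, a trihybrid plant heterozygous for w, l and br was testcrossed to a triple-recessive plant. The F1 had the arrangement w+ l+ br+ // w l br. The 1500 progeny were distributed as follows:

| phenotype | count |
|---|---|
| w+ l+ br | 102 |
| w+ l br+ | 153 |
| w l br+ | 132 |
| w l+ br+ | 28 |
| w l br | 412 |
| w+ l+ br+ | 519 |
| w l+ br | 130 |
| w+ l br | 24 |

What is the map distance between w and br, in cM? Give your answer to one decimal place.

19.1 cM

The two rarest classes, w l+ br+ and w+ l br, are the double crossovers. Comparing them with the parentals, only the w allele has switched, so w is the middle locus and the order is l – w – br.
Crossovers in the w–br interval produce the single-crossover classes w+ l+ br and w l br+ (102 + 132 = 234) plus the double crossovers (52).
RF(w–br) = (234 + 52) / 1500 = 286/1500 = 0.1907 → 19.1 cM.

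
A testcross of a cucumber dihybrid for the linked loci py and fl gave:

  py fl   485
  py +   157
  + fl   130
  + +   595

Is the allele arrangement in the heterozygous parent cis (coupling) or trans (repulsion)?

cis

The two most frequent classes are + + (595) and py fl (485); these are the parental (non-recombinant) types.
So the F1 carried + + on one chromosome and py fl on the other — the recessive alleles are on the same chromosome (cis / coupling).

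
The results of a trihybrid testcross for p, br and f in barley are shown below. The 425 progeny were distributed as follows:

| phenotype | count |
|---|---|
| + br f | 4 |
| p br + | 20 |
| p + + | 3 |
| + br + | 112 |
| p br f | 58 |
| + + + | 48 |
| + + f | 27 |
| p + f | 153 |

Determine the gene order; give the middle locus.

The two most frequent reciprocal classes, p + f and + br +, are the parental types, so the F1 was p + f / + br +.
The two rarest classes, p + + and + br f, are the double crossovers. Comparing them with the parentals, only the f allele has switched, so f is the middle locus and the order is br – f – p.

f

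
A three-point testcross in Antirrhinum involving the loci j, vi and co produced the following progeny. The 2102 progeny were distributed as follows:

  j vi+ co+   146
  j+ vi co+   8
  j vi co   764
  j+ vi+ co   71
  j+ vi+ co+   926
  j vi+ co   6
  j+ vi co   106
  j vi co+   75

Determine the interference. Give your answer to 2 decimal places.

The two most frequent reciprocal classes, j vi co and j+ vi+ co+, are the parental types, so the F1 was j vi co / j+ vi+ co+.
The two rarest classes, j vi+ co and j+ vi co+, are the double crossovers. Comparing them with the parentals, only the vi allele has switched, so vi is the middle locus and the order is co – vi – j.
co–vi: (146 + 14)/2102 = 0.0761; vi–j: (252 + 14)/2102 = 0.1265.
Expected DCO frequency = 0.0761 × 0.1265 ≈ 0.00963; observed = 14/2102 ≈ 0.00666.
Coefficient of coincidence = 0.00666/0.00963 ≈ 0.69; interference = 1 − 0.69 = 0.31.

0.31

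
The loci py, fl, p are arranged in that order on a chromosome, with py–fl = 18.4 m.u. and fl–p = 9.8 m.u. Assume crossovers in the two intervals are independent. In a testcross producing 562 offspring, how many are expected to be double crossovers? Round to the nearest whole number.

Map distances give recombination frequencies of 0.184 and 0.098 for the two intervals.
With no interference, expected double-crossover frequency = 0.184 × 0.098 = 0.01803.
Expected number = 0.01803 × 562 = 10.13 ≈ 10.

10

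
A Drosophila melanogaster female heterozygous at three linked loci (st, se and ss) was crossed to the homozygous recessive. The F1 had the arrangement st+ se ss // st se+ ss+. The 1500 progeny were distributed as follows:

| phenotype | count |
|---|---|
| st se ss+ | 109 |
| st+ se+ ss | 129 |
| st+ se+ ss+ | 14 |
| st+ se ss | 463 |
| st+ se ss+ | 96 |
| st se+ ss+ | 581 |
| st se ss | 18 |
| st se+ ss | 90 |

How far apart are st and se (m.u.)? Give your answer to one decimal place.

The two rarest classes, st se ss and st+ se+ ss+, are the double crossovers. Comparing them with the parentals, only the st allele has switched, so st is the middle locus and the order is se – st – ss.
Crossovers in the se–st interval produce the single-crossover classes st+ se+ ss and st se ss+ (129 + 109 = 238) plus the double crossovers (32).
RF(se–st) = (238 + 32) / 1500 = 270/1500 = 0.1800 → 18.0 m.u.

18.0 m.u.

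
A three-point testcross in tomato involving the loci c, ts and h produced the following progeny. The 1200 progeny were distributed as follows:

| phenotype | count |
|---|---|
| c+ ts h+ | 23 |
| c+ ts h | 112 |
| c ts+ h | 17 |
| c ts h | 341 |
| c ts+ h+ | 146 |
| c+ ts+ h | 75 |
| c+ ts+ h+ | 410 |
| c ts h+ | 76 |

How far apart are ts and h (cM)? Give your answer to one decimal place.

The two most frequent reciprocal classes, c ts h and c+ ts+ h+, are the parental types, so the F1 was c ts h / c+ ts+ h+.
The two rarest classes, c ts+ h and c+ ts h+, are the double crossovers. Comparing them with the parentals, only the ts allele has switched, so ts is the middle locus and the order is c – ts – h.
Crossovers in the ts–h interval produce the single-crossover classes c ts h+ and c+ ts+ h (76 + 75 = 151) plus the double crossovers (40).
RF(ts–h) = (151 + 40) / 1200 = 191/1200 = 0.1592 → 15.9 cM.

15.9 cM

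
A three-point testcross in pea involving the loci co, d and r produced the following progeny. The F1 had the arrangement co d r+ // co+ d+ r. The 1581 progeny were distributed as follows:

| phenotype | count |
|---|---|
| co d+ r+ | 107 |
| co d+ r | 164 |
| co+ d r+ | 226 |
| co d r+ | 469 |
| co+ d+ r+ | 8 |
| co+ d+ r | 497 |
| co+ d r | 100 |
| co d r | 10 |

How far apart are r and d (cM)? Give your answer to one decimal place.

14.2 cM

The two rarest classes, co d r and co+ d+ r+, are the double crossovers. Comparing them with the parentals, only the r allele has switched, so r is the middle locus and the order is d – r – co.
Crossovers in the d–r interval produce the single-crossover classes co d+ r+ and co+ d r (107 + 100 = 207) plus the double crossovers (18).
RF(d–r) = (207 + 18) / 1581 = 225/1581 = 0.1423 → 14.2 cM.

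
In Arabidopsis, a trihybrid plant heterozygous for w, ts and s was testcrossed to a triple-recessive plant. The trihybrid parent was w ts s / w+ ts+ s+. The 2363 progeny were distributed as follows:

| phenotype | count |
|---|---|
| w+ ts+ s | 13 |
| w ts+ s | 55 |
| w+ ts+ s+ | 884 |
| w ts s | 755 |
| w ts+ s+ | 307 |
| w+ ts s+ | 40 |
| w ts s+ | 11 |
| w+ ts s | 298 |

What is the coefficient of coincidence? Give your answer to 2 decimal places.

The two rarest classes, w ts s+ and w+ ts+ s, are the double crossovers. Comparing them with the parentals, only the s allele has switched, so s is the middle locus and the order is ts – s – w.
ts–s: (95 + 24)/2363 = 0.0504; s–w: (605 + 24)/2363 = 0.2662.
Expected DCO frequency = 0.0504 × 0.2662 ≈ 0.01342; observed = 24/2363 ≈ 0.01016.
Coefficient of coincidence = 0.01016/0.01342 ≈ 0.76.

0.76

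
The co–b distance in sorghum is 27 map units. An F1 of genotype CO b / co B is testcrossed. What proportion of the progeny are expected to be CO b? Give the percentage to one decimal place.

A map distance of 27 map units corresponds to a recombination frequency of 0.270.
The F1 is CO b / co B, so CO b is a parental gamete class with expected frequency (1 − r)/2 = 0.730/2 = 0.3650.
That is 0.3650 = 36.5% of the progeny.

36.5%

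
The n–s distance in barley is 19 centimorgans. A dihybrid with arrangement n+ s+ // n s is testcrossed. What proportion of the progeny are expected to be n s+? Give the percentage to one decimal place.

9.5%

A map distance of 19 centimorgans corresponds to a recombination frequency of 0.190.
The F1 is n+ s+ / n s, so n s+ is a recombinant gamete class with expected frequency r/2 = 0.190/2 = 0.0950.
That is 0.0950 = 9.5% of the progeny.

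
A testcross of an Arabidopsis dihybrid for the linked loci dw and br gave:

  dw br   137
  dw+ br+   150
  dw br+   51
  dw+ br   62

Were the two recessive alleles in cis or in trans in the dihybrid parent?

The two most frequent classes are dw+ br+ (150) and dw br (137); these are the parental (non-recombinant) types.
So the F1 carried dw+ br+ on one chromosome and dw br on the other — the recessive alleles are on the same chromosome (cis / coupling).

cis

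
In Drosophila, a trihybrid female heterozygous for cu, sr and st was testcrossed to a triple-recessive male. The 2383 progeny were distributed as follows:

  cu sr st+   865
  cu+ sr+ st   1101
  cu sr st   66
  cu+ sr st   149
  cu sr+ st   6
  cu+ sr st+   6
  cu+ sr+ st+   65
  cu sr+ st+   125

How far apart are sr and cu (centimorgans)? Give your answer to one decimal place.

The two most frequent reciprocal classes, cu+ sr+ st and cu sr st+, are the parental types, so the F1 was cu+ sr+ st / cu sr st+.
The two rarest classes, cu sr+ st and cu+ sr st+, are the double crossovers. Comparing them with the parentals, only the cu allele has switched, so cu is the middle locus and the order is st – cu – sr.
Crossovers in the cu–sr interval produce the single-crossover classes cu+ sr st and cu sr+ st+ (149 + 125 = 274) plus the double crossovers (12).
RF(cu–sr) = (274 + 12) / 2383 = 286/2383 = 0.1200 → 12.0 centimorgans.

12.0 centimorgans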